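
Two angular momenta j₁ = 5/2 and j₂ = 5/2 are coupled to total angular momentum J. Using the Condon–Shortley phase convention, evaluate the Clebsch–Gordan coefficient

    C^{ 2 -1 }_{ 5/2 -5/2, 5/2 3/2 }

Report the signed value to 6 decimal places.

triangle: 3!·2!·2!/8! = 24/40320
(j±m)!: 0!·5!·4!·1!·1!·3! = 17280
prefactor² = (2J+1)·Δ·N² = 360/7
  k=3: −1/(3!·0!·2!·1!·0!·1!) = -1/12
Σ = -1/12  ⇒  CG² = 360/7·(-1/12)² = 5/14
CG = −√(5/14) = -0.597614

-0.597614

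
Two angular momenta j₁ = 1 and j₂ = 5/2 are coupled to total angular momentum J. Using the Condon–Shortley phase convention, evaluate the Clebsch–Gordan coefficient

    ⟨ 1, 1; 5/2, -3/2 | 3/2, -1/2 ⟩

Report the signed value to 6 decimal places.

+0.632456  (= +√(2/5))

j₁+j₂−J=2  J+j₁−j₂=0  J−j₁+j₂=3  j₁+j₂+J+1=6
(j₁±m₁, j₂±m₂, J±M) = (2,0,1,4,1,2)
P² = 32/5
sum k=0..0:
  [0] +1/4 = 1/4
S = 1/4
C² = P²·S² = 2/5 ; C = +0.632456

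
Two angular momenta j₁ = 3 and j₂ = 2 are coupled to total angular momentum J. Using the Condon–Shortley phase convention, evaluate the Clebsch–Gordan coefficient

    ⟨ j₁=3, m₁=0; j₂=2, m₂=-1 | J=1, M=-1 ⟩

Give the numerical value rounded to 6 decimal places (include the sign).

−√(3/35) ≈ -0.292770

triangle: 4!·2!·0!/7! = 48/5040
(j±m)!: 3!·3!·1!·3!·0!·2! = 432
prefactor² = (2J+1)·Δ·N² = 432/35
  k=1: −1/(1!·3!·2!·0!·0!·0!) = -1/12
Σ = -1/12  ⇒  CG² = 432/35·(-1/12)² = 3/35
CG = −√(3/35) = -0.292770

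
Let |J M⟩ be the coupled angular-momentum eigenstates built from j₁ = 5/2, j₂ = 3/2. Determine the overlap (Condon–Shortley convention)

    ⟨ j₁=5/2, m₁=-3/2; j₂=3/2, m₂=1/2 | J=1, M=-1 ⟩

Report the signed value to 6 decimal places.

+√(3/10) = +0.547723

triangle: 3!×2!×0!/6! = 12/720
(j±m)!: 1!×4!×2!×1!×0!×2! = 96
prefactor² = (2J+1)×Δ×N² = 24/5
  k=2: +1/(2!×1!×2!×0!×0!×0!) = 1/4
Σ = 1/4  ⇒  CG² = 24/5×1/4² = 3/10
CG = +√(3/10) = +0.547723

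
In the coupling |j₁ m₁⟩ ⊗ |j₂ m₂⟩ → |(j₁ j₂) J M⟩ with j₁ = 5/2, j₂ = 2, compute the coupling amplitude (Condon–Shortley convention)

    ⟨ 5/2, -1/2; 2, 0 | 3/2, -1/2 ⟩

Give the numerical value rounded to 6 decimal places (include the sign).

√[4·3!2!1!/7! · 2!3!2!2!1!2!] = √(32/35)
  +(−1)^1/∏(1,2,2,1,0,0)! = -1/4  (running -1/4)
  +(−1)^2/∏(2,1,1,0,1,1)! = 1/2  (running 1/4)
⟨..|..⟩ = √(32/35)·(1/4) = +0.239046

+0.239046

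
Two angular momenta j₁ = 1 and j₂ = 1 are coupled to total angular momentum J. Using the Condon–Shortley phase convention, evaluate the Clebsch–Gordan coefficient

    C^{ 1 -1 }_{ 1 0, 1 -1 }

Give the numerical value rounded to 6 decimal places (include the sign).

+√(1/2) = +0.707107

√[3·1!1!1!/4! · 1!1!0!2!0!2!] = √(1/2)
  +(−1)^0/∏(0,1,1,0,0,1)! = 1  (running 1)
⟨..|..⟩ = √(1/2)·(1) = +0.707107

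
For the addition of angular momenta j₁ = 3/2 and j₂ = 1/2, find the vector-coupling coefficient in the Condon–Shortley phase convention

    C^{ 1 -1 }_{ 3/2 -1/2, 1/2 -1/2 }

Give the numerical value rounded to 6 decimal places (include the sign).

+√(1/4) = +0.500000

triangle: 1!·2!·0!/4! = 2/24
(j±m)!: 1!·2!·0!·1!·0!·2! = 4
prefactor² = (2J+1)·Δ·N² = 1
  k=0: +1/(0!·1!·2!·0!·0!·0!) = 1/2
Σ = 1/2  ⇒  CG² = 1·1/2² = 1/4
CG = +√(1/4) = +0.500000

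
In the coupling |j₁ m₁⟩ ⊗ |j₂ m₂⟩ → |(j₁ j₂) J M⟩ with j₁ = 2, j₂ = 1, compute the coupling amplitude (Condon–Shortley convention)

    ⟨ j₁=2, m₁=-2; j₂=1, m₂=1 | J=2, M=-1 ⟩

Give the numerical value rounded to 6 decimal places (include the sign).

√[5·1!3!1!/6! · 0!4!2!0!1!3!] = √(12)
  +(−1)^1/∏(1,0,3,1,0,0)! = -1/6  (running -1/6)
⟨..|..⟩ = √(12)·(-1/6) = -0.577350

−√(1/3) ≈ -0.577350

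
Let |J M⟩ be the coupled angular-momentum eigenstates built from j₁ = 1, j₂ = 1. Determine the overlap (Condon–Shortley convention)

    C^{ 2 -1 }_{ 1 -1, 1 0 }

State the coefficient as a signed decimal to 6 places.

+√(1/2) = +0.707107

j₁+j₂−J=0  J+j₁−j₂=2  J−j₁+j₂=2  j₁+j₂+J+1=5
(j₁±m₁, j₂±m₂, J±M) = (0,2,1,1,1,3)
P² = 2
sum k=0..0:
  [0] +1/2 = 1/2
S = 1/2
C² = P²·S² = 1/2 ; C = +0.707107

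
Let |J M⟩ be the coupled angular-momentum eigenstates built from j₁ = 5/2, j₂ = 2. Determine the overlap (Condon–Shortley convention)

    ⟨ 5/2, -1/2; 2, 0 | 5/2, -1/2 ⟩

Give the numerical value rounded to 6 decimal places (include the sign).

√[6·2!3!2!/8! · 2!3!2!2!2!3!] = √(72/35)
  +(−1)^0/∏(0,2,3,2,0,0)! = 1/24  (running 1/24)
  +(−1)^1/∏(1,1,2,1,1,1)! = -1/2  (running -11/24)
  +(−1)^2/∏(2,0,1,0,2,2)! = 1/8  (running -1/3)
⟨..|..⟩ = √(72/35)·(-1/3) = -0.478091

−√(8/35) = -0.478091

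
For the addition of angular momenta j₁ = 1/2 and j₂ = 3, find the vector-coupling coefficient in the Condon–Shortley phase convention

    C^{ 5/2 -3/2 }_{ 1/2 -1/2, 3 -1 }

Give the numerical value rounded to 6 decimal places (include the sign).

−√(2/7) ≈ -0.534522

√[6·1!0!5!/7! · 0!1!2!4!1!4!] = √(1152/7)
  +(−1)^1/∏(1,0,0,1,0,4)! = -1/24  (running -1/24)
⟨..|..⟩ = √(1152/7)·(-1/24) = -0.534522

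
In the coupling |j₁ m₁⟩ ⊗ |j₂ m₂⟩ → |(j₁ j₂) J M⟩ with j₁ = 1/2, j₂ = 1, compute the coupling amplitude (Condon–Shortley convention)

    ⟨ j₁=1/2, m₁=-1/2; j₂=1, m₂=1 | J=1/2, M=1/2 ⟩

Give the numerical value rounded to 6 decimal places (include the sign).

j₁+j₂−J=1  J+j₁−j₂=0  J−j₁+j₂=1  j₁+j₂+J+1=3
(j₁±m₁, j₂±m₂, J±M) = (0,1,2,0,1,0)
P² = 2/3
sum k=1..1:
  [1] −1/1 = -1
S = -1
C² = P²·S² = 2/3 ; C = -0.816497

−√(2/3) ≈ -0.816497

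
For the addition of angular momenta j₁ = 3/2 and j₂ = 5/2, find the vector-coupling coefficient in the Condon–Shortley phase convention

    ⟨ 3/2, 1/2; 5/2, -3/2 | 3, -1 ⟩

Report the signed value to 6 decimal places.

√[7·1!2!4!/8! · 2!1!1!4!2!4!] = √(96/5)
  +(−1)^0/∏(0,1,1,1,1,3)! = 1/6  (running 1/6)
  +(−1)^1/∏(1,0,0,0,2,4)! = -1/48  (running 7/48)
⟨..|..⟩ = √(96/5)·(7/48) = +0.639010

+√(49/120) = +0.639010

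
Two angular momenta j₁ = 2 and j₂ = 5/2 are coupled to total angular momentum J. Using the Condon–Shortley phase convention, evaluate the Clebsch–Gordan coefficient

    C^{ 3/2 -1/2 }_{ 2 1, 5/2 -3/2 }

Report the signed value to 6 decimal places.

-0.138013

√[4·3!1!2!/7! · 3!1!1!4!1!2!] = √(96/35)
  +(−1)^0/∏(0,3,1,1,0,1)! = 1/6  (running 1/6)
  +(−1)^1/∏(1,2,0,0,1,2)! = -1/4  (running -1/12)
⟨..|..⟩ = √(96/35)·(-1/12) = -0.138013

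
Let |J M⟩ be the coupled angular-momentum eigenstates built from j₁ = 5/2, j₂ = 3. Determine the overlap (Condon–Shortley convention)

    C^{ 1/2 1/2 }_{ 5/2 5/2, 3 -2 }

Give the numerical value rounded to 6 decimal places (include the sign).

triangle: 5!*0!*1!/7! = 120/5040
(j±m)!: 5!*0!*1!*5!*1!*0! = 14400
prefactor² = (2J+1)*Δ*N² = 4800/7
  k=0: +1/(0!*5!*0!*1!*0!*0!) = 1/120
Σ = 1/120  ⇒  CG² = 4800/7*1/120² = 1/21
CG = +√(1/21) = +0.218218

+0.218218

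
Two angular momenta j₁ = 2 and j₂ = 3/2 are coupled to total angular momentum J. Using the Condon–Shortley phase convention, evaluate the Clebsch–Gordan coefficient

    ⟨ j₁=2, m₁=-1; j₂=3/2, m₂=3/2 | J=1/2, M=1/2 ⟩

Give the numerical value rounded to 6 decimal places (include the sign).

j₁+j₂−J=3  J+j₁−j₂=1  J−j₁+j₂=0  j₁+j₂+J+1=5
(j₁±m₁, j₂±m₂, J±M) = (1,3,3,0,1,0)
P² = 18/5
sum k=3..3:
  [3] −1/6 = -1/6
S = -1/6
C² = P²·S² = 1/10 ; C = -0.316228

-0.316228  (= −√(1/10))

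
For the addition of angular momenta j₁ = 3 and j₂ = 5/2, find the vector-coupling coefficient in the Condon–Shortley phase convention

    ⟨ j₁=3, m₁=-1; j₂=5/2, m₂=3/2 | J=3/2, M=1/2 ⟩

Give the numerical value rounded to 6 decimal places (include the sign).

−√(7/30) ≈ -0.483046

triangle: 4!*2!*1!/8! = 48/40320
(j±m)!: 2!*4!*4!*1!*2!*1! = 2304
prefactor² = (2J+1)*Δ*N² = 384/35
  k=3: −1/(3!*1!*1!*1!*1!*0!) = -1/6
  k=4: +1/(4!*0!*0!*0!*2!*1!) = 1/48
Σ = -7/48  ⇒  CG² = 384/35*(-7/48)² = 7/30
CG = −√(7/30) = -0.483046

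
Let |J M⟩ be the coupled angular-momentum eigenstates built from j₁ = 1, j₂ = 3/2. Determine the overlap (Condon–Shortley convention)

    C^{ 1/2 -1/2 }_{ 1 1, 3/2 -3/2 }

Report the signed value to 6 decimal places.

j₁+j₂−J=2  J+j₁−j₂=0  J−j₁+j₂=1  j₁+j₂+J+1=4
(j₁±m₁, j₂±m₂, J±M) = (2,0,0,3,0,1)
P² = 2
sum k=0..0:
  [0] +1/2 = 1/2
S = 1/2
C² = P²·S² = 1/2 ; C = +0.707107

+0.707107  (= +√(1/2))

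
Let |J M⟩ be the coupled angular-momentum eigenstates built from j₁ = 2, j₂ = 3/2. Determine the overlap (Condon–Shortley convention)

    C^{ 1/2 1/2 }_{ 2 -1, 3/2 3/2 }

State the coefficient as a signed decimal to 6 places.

triangle: 3!·1!·0!/5! = 6/120
(j±m)!: 1!·3!·3!·0!·1!·0! = 36
prefactor² = (2J+1)·Δ·N² = 18/5
  k=3: −1/(3!·0!·0!·0!·1!·0!) = -1/6
Σ = -1/6  ⇒  CG² = 18/5·(-1/6)² = 1/10
CG = −√(1/10) = -0.316228

-0.316228  (= −√(1/10))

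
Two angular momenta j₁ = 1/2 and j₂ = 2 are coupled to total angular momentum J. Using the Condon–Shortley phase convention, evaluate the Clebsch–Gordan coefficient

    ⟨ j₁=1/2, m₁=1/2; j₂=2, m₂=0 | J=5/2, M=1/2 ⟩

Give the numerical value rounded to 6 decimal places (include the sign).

j₁+j₂−J=0  J+j₁−j₂=1  J−j₁+j₂=4  j₁+j₂+J+1=6
(j₁±m₁, j₂±m₂, J±M) = (1,0,2,2,3,2)
P² = 48/5
sum k=0..0:
  [0] +1/4 = 1/4
S = 1/4
C² = P²·S² = 3/5 ; C = +0.774597

+√(3/5) = +0.774597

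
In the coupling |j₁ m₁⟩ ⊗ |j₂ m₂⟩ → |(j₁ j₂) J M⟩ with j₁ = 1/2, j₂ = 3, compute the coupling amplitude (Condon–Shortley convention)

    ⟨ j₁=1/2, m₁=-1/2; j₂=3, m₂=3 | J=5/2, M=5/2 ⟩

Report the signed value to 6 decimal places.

j₁+j₂−J=1  J+j₁−j₂=0  J−j₁+j₂=5  j₁+j₂+J+1=7
(j₁±m₁, j₂±m₂, J±M) = (0,1,6,0,5,0)
P² = 86400/7
sum k=1..1:
  [1] −1/120 = -1/120
S = -1/120
C² = P²·S² = 6/7 ; C = -0.925820

-0.925820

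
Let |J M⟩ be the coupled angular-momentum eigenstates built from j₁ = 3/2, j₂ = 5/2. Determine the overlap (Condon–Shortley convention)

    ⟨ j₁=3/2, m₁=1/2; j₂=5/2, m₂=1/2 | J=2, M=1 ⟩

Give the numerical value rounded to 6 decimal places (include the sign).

√[5·2!1!3!/7! · 2!1!3!2!3!1!] = √(12/7)
  +(−1)^0/∏(0,2,1,3,0,0)! = 1/12  (running 1/12)
  +(−1)^1/∏(1,1,0,2,1,1)! = -1/2  (running -5/12)
⟨..|..⟩ = √(12/7)·(-5/12) = -0.545545

−√(25/84) ≈ -0.545545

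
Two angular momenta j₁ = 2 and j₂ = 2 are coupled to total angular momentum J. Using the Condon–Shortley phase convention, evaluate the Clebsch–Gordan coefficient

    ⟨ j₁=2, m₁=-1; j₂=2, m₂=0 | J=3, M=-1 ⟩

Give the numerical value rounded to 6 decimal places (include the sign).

−√(1/5) = -0.447214

j₁+j₂−J=1  J+j₁−j₂=3  J−j₁+j₂=3  j₁+j₂+J+1=8
(j₁±m₁, j₂±m₂, J±M) = (1,3,2,2,2,4)
P² = 36/5
sum k=0..1:
  [0] +1/12 = 1/12
  [1] −1/4 = -1/4
S = -1/6
C² = P²·S² = 1/5 ; C = -0.447214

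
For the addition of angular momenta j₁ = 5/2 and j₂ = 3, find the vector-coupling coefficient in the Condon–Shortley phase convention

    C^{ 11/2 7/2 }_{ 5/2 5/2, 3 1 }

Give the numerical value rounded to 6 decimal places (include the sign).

j₁+j₂−J=0  J+j₁−j₂=5  J−j₁+j₂=6  j₁+j₂+J+1=12
(j₁±m₁, j₂±m₂, J±M) = (5,0,4,2,9,2)
P² = 99532800/11
sum k=0..0:
  [0] +1/5760 = 1/5760
S = 1/5760
C² = P²·S² = 3/11 ; C = +0.522233

+0.522233  (= +√(3/11))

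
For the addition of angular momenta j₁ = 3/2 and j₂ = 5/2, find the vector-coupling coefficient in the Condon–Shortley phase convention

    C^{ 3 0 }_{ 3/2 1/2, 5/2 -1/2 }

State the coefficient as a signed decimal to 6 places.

triangle: 1!*2!*4!/8! = 48/40320
(j±m)!: 2!*1!*2!*3!*3!*3! = 864
prefactor² = (2J+1)*Δ*N² = 36/5
  k=0: +1/(0!*1!*1!*2!*1!*2!) = 1/4
  k=1: −1/(1!*0!*0!*1!*2!*3!) = -1/12
Σ = 1/6  ⇒  CG² = 36/5*1/6² = 1/5
CG = +√(1/5) = +0.447214

+0.447214  (= +√(1/5))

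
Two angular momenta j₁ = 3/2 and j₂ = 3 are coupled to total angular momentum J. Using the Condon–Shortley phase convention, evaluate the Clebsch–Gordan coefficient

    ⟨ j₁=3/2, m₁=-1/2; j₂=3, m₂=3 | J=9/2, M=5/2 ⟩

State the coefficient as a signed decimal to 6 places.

√[10·0!3!6!/10! · 1!2!6!0!7!2!] = √(172800)
  +(−1)^0/∏(0,0,2,6,1,0)! = 1/1440  (running 1/1440)
⟨..|..⟩ = √(172800)·(1/1440) = +0.288675

+√(1/12) ≈ +0.288675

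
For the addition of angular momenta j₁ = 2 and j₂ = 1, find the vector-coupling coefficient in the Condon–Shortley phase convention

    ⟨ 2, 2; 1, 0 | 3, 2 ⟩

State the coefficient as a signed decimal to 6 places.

+√(1/3) ≈ +0.577350

j₁+j₂−J=0  J+j₁−j₂=4  J−j₁+j₂=2  j₁+j₂+J+1=7
(j₁±m₁, j₂±m₂, J±M) = (4,0,1,1,5,1)
P² = 192
sum k=0..0:
  [0] +1/24 = 1/24
S = 1/24
C² = P²·S² = 1/3 ; C = +0.577350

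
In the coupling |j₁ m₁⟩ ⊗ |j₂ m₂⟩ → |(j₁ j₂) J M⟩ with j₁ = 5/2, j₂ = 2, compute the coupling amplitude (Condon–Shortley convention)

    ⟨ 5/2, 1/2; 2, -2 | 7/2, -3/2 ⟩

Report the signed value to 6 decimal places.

+0.617213  (= +√(8/21))

j₁+j₂−J=1  J+j₁−j₂=4  J−j₁+j₂=3  j₁+j₂+J+1=9
(j₁±m₁, j₂±m₂, J±M) = (3,2,0,4,2,5)
P² = 1536/7
sum k=0..0:
  [0] +1/24 = 1/24
S = 1/24
C² = P²·S² = 8/21 ; C = +0.617213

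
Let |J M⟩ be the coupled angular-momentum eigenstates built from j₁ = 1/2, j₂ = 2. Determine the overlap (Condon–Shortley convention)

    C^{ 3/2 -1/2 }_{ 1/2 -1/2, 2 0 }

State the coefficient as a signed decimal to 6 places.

√[4·1!0!3!/5! · 0!1!2!2!1!2!] = √(8/5)
  +(−1)^1/∏(1,0,0,1,0,2)! = -1/2  (running -1/2)
⟨..|..⟩ = √(8/5)·(-1/2) = -0.632456

-0.632456  (= −√(2/5))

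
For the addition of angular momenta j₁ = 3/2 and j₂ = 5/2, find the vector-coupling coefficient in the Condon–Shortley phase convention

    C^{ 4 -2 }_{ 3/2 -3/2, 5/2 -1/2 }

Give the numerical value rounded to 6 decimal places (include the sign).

+0.597614  (= +√(5/14))

triangle: 0!*3!*5!/9! = 720/362880
(j±m)!: 0!*3!*2!*3!*2!*6! = 103680
prefactor² = (2J+1)*Δ*N² = 12960/7
  k=0: +1/(0!*0!*3!*2!*0!*3!) = 1/72
Σ = 1/72  ⇒  CG² = 12960/7*1/72² = 5/14
CG = +√(5/14) = +0.597614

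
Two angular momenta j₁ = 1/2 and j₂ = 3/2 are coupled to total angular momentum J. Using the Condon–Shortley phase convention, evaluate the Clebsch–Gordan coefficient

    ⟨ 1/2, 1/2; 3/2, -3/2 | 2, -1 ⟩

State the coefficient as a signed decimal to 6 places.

triangle: 0!*1!*3!/5! = 6/120
(j±m)!: 1!*0!*0!*3!*1!*3! = 36
prefactor² = (2J+1)*Δ*N² = 9
  k=0: +1/(0!*0!*0!*0!*1!*3!) = 1/6
Σ = 1/6  ⇒  CG² = 9*1/6² = 1/4
CG = +√(1/4) = +0.500000

+0.500000  (= +√(1/4))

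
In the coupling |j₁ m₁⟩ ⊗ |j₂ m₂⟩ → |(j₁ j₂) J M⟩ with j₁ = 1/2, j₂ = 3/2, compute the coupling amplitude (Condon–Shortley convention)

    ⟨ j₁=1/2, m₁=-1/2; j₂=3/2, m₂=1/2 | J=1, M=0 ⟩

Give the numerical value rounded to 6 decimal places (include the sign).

triangle: 1!·0!·2!/4! = 2/24
(j±m)!: 0!·1!·2!·1!·1!·1! = 2
prefactor² = (2J+1)·Δ·N² = 1/2
  k=1: −1/(1!·0!·0!·1!·0!·1!) = -1
Σ = -1  ⇒  CG² = 1/2·(-1)² = 1/2
CG = −√(1/2) = -0.707107

−√(1/2) = -0.707107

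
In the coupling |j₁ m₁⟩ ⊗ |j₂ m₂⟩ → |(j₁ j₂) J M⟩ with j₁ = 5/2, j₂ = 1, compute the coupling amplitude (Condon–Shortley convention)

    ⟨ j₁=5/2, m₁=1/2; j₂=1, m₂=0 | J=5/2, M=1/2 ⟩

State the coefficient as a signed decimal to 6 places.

+√(1/35) = +0.169031

triangle: 1!·4!·1!/7! = 24/5040
(j±m)!: 3!·2!·1!·1!·3!·2! = 144
prefactor² = (2J+1)·Δ·N² = 144/35
  k=0: +1/(0!·1!·2!·1!·2!·0!) = 1/4
  k=1: −1/(1!·0!·1!·0!·3!·1!) = -1/6
Σ = 1/12  ⇒  CG² = 144/35·1/12² = 1/35
CG = +√(1/35) = +0.169031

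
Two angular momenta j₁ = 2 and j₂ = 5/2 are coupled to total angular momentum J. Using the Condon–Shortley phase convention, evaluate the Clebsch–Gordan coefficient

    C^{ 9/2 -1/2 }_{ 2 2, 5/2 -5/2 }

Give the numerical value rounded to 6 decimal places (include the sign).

√[10·0!4!5!/10! · 4!0!0!5!4!5!] = √(460800/7)
  +(−1)^0/∏(0,0,0,0,4,5)! = 1/2880  (running 1/2880)
⟨..|..⟩ = √(460800/7)·(1/2880) = +0.089087

+0.089087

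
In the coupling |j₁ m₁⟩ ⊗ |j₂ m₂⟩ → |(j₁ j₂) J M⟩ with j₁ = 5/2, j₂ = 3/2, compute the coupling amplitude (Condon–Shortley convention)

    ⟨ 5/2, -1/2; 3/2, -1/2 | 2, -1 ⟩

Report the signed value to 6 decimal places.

-0.545545

triangle: 2!*3!*1!/7! = 12/5040
(j±m)!: 2!*3!*1!*2!*1!*3! = 144
prefactor² = (2J+1)*Δ*N² = 12/7
  k=0: +1/(0!*2!*3!*1!*0!*0!) = 1/12
  k=1: −1/(1!*1!*2!*0!*1!*1!) = -1/2
Σ = -5/12  ⇒  CG² = 12/7*(-5/12)² = 25/84
CG = −√(25/84) = -0.545545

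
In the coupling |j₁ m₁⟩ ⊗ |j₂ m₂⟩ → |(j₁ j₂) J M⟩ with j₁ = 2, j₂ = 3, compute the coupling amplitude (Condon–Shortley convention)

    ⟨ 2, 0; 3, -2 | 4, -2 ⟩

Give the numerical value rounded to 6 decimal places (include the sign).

+0.585540  (= +√(12/35))

triangle: 1!·3!·5!/10! = 720/3628800
(j±m)!: 2!·2!·1!·5!·2!·6! = 691200
prefactor² = (2J+1)·Δ·N² = 8640/7
  k=0: +1/(0!·1!·2!·1!·1!·4!) = 1/48
  k=1: −1/(1!·0!·1!·0!·2!·5!) = -1/240
Σ = 1/60  ⇒  CG² = 8640/7·1/60² = 12/35
CG = +√(12/35) = +0.585540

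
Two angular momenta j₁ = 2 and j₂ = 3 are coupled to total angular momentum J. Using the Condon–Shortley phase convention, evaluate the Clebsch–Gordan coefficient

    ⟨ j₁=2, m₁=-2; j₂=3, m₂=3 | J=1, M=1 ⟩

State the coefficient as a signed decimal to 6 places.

+0.654654

√[3·4!0!2!/7! · 0!4!6!0!2!0!] = √(6912/7)
  +(−1)^4/∏(4,0,0,2,0,0)! = 1/48  (running 1/48)
⟨..|..⟩ = √(6912/7)·(1/48) = +0.654654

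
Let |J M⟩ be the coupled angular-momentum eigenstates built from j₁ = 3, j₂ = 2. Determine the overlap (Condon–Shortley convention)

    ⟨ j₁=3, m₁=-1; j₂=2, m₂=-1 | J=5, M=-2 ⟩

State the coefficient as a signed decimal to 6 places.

j₁+j₂−J=0  J+j₁−j₂=6  J−j₁+j₂=4  j₁+j₂+J+1=11
(j₁±m₁, j₂±m₂, J±M) = (2,4,1,3,3,7)
P² = 41472
sum k=0..0:
  [0] +1/288 = 1/288
S = 1/288
C² = P²·S² = 1/2 ; C = +0.707107

+0.707107  (= +√(1/2))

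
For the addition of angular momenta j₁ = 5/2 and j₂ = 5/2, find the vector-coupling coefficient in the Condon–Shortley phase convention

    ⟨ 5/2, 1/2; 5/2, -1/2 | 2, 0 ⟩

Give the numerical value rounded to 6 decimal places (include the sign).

-0.436436

j₁+j₂−J=3  J+j₁−j₂=2  J−j₁+j₂=2  j₁+j₂+J+1=8
(j₁±m₁, j₂±m₂, J±M) = (3,2,2,3,2,2)
P² = 12/7
sum k=0..2:
  [0] +1/24 = 1/24
  [1] −1/2 = -1/2
  [2] +1/8 = 1/8
S = -1/3
C² = P²·S² = 4/21 ; C = -0.436436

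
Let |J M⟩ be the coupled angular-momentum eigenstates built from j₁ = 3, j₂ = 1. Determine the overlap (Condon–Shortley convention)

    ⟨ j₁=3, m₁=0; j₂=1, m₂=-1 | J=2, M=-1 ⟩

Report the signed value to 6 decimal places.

+√(1/7) ≈ +0.377964

j₁+j₂−J=2  J+j₁−j₂=4  J−j₁+j₂=0  j₁+j₂+J+1=7
(j₁±m₁, j₂±m₂, J±M) = (3,3,0,2,1,3)
P² = 144/7
sum k=0..0:
  [0] +1/12 = 1/12
S = 1/12
C² = P²·S² = 1/7 ; C = +0.377964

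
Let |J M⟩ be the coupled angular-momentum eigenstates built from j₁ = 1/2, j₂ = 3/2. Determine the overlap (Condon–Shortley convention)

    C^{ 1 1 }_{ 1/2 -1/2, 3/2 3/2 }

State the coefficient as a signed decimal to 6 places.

-0.866025

j₁+j₂−J=1  J+j₁−j₂=0  J−j₁+j₂=2  j₁+j₂+J+1=4
(j₁±m₁, j₂±m₂, J±M) = (0,1,3,0,2,0)
P² = 3
sum k=1..1:
  [1] −1/2 = -1/2
S = -1/2
C² = P²·S² = 3/4 ; C = -0.866025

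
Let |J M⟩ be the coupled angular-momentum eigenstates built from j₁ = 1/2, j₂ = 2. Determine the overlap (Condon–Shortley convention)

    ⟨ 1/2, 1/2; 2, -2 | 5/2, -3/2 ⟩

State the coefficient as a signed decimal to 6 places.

+√(1/5) = +0.447214

triangle: 0!*1!*4!/6! = 24/720
(j±m)!: 1!*0!*0!*4!*1!*4! = 576
prefactor² = (2J+1)*Δ*N² = 576/5
  k=0: +1/(0!*0!*0!*0!*1!*4!) = 1/24
Σ = 1/24  ⇒  CG² = 576/5*1/24² = 1/5
CG = +√(1/5) = +0.447214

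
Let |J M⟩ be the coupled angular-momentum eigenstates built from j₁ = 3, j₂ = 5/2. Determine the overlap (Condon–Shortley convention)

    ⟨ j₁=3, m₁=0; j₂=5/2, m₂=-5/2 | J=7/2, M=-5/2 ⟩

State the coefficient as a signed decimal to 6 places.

triangle: 2!·4!·3!/10! = 288/3628800
(j±m)!: 3!·3!·0!·5!·1!·6! = 3110400
prefactor² = (2J+1)·Δ·N² = 13824/7
  k=0: +1/(0!·2!·3!·0!·1!·3!) = 1/72
Σ = 1/72  ⇒  CG² = 13824/7·1/72² = 8/21
CG = +√(8/21) = +0.617213

+0.617213  (= +√(8/21))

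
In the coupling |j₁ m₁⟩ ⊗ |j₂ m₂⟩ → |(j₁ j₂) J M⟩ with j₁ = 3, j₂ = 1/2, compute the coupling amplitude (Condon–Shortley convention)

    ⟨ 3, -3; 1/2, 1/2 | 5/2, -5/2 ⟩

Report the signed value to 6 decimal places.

triangle: 1!×5!×0!/7! = 120/5040
(j±m)!: 0!×6!×1!×0!×0!×5! = 86400
prefactor² = (2J+1)×Δ×N² = 86400/7
  k=1: −1/(1!×0!×5!×0!×0!×0!) = -1/120
Σ = -1/120  ⇒  CG² = 86400/7×(-1/120)² = 6/7
CG = −√(6/7) = -0.925820

-0.925820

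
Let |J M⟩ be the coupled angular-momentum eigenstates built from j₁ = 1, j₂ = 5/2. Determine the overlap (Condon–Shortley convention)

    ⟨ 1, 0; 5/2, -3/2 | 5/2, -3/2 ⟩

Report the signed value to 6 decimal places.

+√(9/35) = +0.507093

triangle: 1!×1!×4!/7! = 24/5040
(j±m)!: 1!×1!×1!×4!×1!×4! = 576
prefactor² = (2J+1)×Δ×N² = 576/35
  k=0: +1/(0!×1!×1!×1!×0!×3!) = 1/6
  k=1: −1/(1!×0!×0!×0!×1!×4!) = -1/24
Σ = 1/8  ⇒  CG² = 576/35×1/8² = 9/35
CG = +√(9/35) = +0.507093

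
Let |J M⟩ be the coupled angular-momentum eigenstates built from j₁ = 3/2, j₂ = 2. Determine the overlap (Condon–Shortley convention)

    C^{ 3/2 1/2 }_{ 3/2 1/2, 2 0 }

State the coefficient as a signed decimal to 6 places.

-0.447214  (= −√(1/5))

√[4·2!1!2!/6! · 2!1!2!2!2!1!] = √(16/45)
  +(−1)^0/∏(0,2,1,2,0,0)! = 1/4  (running 1/4)
  +(−1)^1/∏(1,1,0,1,1,1)! = -1  (running -3/4)
⟨..|..⟩ = √(16/45)·(-3/4) = -0.447214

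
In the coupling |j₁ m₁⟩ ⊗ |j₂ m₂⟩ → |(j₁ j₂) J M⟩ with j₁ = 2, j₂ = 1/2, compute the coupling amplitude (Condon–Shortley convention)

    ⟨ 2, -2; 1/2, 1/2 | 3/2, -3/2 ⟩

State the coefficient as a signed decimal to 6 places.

-0.894427

√[4·1!3!0!/5! · 0!4!1!0!0!3!] = √(144/5)
  +(−1)^1/∏(1,0,3,0,0,0)! = -1/6  (running -1/6)
⟨..|..⟩ = √(144/5)·(-1/6) = -0.894427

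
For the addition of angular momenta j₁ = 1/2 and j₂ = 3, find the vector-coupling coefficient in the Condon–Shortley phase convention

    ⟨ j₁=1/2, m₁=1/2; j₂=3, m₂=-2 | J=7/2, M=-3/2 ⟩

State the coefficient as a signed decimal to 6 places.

triangle: 0!·1!·6!/8! = 720/40320
(j±m)!: 1!·0!·1!·5!·2!·5! = 28800
prefactor² = (2J+1)·Δ·N² = 28800/7
  k=0: +1/(0!·0!·0!·1!·1!·5!) = 1/120
Σ = 1/120  ⇒  CG² = 28800/7·1/120² = 2/7
CG = +√(2/7) = +0.534522

+0.534522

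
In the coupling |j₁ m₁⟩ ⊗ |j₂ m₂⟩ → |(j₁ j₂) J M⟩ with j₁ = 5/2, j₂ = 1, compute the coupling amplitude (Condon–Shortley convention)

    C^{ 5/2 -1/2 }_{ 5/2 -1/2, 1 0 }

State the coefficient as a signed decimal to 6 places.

-0.169031  (= −√(1/35))

j₁+j₂−J=1  J+j₁−j₂=4  J−j₁+j₂=1  j₁+j₂+J+1=7
(j₁±m₁, j₂±m₂, J±M) = (2,3,1,1,2,3)
P² = 144/35
sum k=0..1:
  [0] +1/6 = 1/6
  [1] −1/4 = -1/4
S = -1/12
C² = P²·S² = 1/35 ; C = -0.169031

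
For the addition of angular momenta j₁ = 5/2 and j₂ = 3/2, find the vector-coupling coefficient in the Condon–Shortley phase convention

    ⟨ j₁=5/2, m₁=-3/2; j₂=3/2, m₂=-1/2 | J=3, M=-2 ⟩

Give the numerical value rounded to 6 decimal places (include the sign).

−√(1/12) ≈ -0.288675

√[7·1!4!2!/8! · 1!4!1!2!1!5!] = √(48)
  +(−1)^0/∏(0,1,4,1,0,1)! = 1/24  (running 1/24)
  +(−1)^1/∏(1,0,3,0,1,2)! = -1/12  (running -1/24)
⟨..|..⟩ = √(48)·(-1/24) = -0.288675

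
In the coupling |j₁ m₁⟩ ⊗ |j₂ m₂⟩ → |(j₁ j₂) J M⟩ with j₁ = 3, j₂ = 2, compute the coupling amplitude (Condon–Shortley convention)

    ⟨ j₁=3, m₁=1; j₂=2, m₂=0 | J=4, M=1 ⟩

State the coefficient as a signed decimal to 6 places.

triangle: 1!*5!*3!/10! = 720/3628800
(j±m)!: 4!*2!*2!*2!*5!*3! = 138240
prefactor² = (2J+1)*Δ*N² = 1728/7
  k=0: +1/(0!*1!*2!*2!*3!*1!) = 1/24
  k=1: −1/(1!*0!*1!*1!*4!*2!) = -1/48
Σ = 1/48  ⇒  CG² = 1728/7*1/48² = 3/28
CG = +√(3/28) = +0.327327

+√(3/28) = +0.327327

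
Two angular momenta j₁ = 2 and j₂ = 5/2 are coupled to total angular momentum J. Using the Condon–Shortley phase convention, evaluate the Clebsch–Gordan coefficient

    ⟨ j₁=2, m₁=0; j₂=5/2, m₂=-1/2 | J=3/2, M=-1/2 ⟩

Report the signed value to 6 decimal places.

j₁+j₂−J=3  J+j₁−j₂=1  J−j₁+j₂=2  j₁+j₂+J+1=7
(j₁±m₁, j₂±m₂, J±M) = (2,2,2,3,1,2)
P² = 32/35
sum k=1..2:
  [1] −1/2 = -1/2
  [2] +1/4 = 1/4
S = -1/4
C² = P²·S² = 2/35 ; C = -0.239046

−√(2/35) ≈ -0.239046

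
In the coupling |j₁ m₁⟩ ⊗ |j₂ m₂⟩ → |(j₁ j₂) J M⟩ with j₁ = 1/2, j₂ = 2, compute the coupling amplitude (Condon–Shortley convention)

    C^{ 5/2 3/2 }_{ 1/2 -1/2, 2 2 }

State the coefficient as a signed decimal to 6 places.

√[6·0!1!4!/6! · 0!1!4!0!4!1!] = √(576/5)
  +(−1)^0/∏(0,0,1,4,0,0)! = 1/24  (running 1/24)
⟨..|..⟩ = √(576/5)·(1/24) = +0.447214

+0.447214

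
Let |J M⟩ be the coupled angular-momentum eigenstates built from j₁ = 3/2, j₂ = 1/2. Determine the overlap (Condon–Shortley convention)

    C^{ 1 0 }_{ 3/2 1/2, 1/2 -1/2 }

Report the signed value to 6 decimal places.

+√(1/2) ≈ +0.707107

j₁+j₂−J=1  J+j₁−j₂=2  J−j₁+j₂=0  j₁+j₂+J+1=4
(j₁±m₁, j₂±m₂, J±M) = (2,1,0,1,1,1)
P² = 1/2
sum k=0..0:
  [0] +1/1 = 1
S = 1
C² = P²·S² = 1/2 ; C = +0.707107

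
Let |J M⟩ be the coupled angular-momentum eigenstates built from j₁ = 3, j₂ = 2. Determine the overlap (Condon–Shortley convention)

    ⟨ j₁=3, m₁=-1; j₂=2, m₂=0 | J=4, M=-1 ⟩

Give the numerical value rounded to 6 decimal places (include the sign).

−√(3/28) = -0.327327

√[9·1!5!3!/10! · 2!4!2!2!3!5!] = √(1728/7)
  +(−1)^0/∏(0,1,4,2,1,1)! = 1/48  (running 1/48)
  +(−1)^1/∏(1,0,3,1,2,2)! = -1/24  (running -1/48)
⟨..|..⟩ = √(1728/7)·(-1/48) = -0.327327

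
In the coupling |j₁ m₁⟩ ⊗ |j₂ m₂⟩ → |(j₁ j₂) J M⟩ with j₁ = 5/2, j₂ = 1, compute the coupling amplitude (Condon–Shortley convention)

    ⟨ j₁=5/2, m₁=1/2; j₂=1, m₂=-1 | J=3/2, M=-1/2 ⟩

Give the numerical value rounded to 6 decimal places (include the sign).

triangle: 2!*3!*0!/6! = 12/720
(j±m)!: 3!*2!*0!*2!*1!*2! = 48
prefactor² = (2J+1)*Δ*N² = 16/5
  k=0: +1/(0!*2!*2!*0!*1!*0!) = 1/4
Σ = 1/4  ⇒  CG² = 16/5*1/4² = 1/5
CG = +√(1/5) = +0.447214

+√(1/5) ≈ +0.447214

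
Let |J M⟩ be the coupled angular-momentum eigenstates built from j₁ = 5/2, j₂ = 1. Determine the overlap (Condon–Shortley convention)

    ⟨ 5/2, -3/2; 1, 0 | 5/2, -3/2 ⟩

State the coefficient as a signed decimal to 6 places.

−√(9/35) = -0.507093

triangle: 1!·4!·1!/7! = 24/5040
(j±m)!: 1!·4!·1!·1!·1!·4! = 576
prefactor² = (2J+1)·Δ·N² = 576/35
  k=0: +1/(0!·1!·4!·1!·0!·0!) = 1/24
  k=1: −1/(1!·0!·3!·0!·1!·1!) = -1/6
Σ = -1/8  ⇒  CG² = 576/35·(-1/8)² = 9/35
CG = −√(9/35) = -0.507093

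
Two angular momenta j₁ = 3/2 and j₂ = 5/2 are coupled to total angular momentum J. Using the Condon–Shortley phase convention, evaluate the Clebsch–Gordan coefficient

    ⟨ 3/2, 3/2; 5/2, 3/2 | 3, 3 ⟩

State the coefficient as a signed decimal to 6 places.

+√(3/8) = +0.612372

√[7·1!2!4!/8! · 3!0!4!1!6!0!] = √(864)
  +(−1)^0/∏(0,1,0,4,2,0)! = 1/48  (running 1/48)
⟨..|..⟩ = √(864)·(1/48) = +0.612372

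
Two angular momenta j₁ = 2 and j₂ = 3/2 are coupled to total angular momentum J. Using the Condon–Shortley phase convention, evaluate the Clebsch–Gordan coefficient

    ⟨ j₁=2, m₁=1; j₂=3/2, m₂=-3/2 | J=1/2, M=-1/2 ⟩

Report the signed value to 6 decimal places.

√[2·3!1!0!/5! · 3!1!0!3!0!1!] = √(18/5)
  +(−1)^0/∏(0,3,1,0,0,0)! = 1/6  (running 1/6)
⟨..|..⟩ = √(18/5)·(1/6) = +0.316228

+√(1/10) ≈ +0.316228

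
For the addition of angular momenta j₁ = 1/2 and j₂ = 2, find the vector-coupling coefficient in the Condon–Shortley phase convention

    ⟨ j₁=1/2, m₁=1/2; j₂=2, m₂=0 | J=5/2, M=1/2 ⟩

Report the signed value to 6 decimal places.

+0.774597  (= +√(3/5))

triangle: 0!*1!*4!/6! = 24/720
(j±m)!: 1!*0!*2!*2!*3!*2! = 48
prefactor² = (2J+1)*Δ*N² = 48/5
  k=0: +1/(0!*0!*0!*2!*1!*2!) = 1/4
Σ = 1/4  ⇒  CG² = 48/5*1/4² = 3/5
CG = +√(3/5) = +0.774597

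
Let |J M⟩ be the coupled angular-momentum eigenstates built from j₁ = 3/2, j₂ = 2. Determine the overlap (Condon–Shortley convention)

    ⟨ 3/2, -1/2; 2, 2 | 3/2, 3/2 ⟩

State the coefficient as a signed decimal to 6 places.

+0.632456

triangle: 2!×1!×2!/6! = 4/720
(j±m)!: 1!×2!×4!×0!×3!×0! = 288
prefactor² = (2J+1)×Δ×N² = 32/5
  k=2: +1/(2!×0!×0!×2!×1!×0!) = 1/4
Σ = 1/4  ⇒  CG² = 32/5×1/4² = 2/5
CG = +√(2/5) = +0.632456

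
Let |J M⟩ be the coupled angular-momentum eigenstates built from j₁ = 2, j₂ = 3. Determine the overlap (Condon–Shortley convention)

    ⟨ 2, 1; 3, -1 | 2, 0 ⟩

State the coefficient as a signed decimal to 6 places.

j₁+j₂−J=3  J+j₁−j₂=1  J−j₁+j₂=3  j₁+j₂+J+1=8
(j₁±m₁, j₂±m₂, J±M) = (3,1,2,4,2,2)
P² = 36/7
sum k=0..1:
  [0] +1/12 = 1/12
  [1] −1/4 = -1/4
S = -1/6
C² = P²·S² = 1/7 ; C = -0.377964

-0.377964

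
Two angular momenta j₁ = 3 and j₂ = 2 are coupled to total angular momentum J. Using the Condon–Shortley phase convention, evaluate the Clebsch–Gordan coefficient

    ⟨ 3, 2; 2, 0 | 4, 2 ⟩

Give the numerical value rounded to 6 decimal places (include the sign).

+√(12/35) ≈ +0.585540

triangle: 1!·5!·3!/10! = 720/3628800
(j±m)!: 5!·1!·2!·2!·6!·2! = 691200
prefactor² = (2J+1)·Δ·N² = 8640/7
  k=0: +1/(0!·1!·1!·2!·4!·1!) = 1/48
  k=1: −1/(1!·0!·0!·1!·5!·2!) = -1/240
Σ = 1/60  ⇒  CG² = 8640/7·1/60² = 12/35
CG = +√(12/35) = +0.585540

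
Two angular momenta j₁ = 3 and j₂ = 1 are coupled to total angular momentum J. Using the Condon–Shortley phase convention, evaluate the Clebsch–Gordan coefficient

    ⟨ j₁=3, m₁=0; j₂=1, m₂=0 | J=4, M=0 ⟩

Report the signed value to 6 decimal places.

+0.755929  (= +√(4/7))

√[9·0!6!2!/9! · 3!3!1!1!4!4!] = √(5184/7)
  +(−1)^0/∏(0,0,3,1,3,1)! = 1/36  (running 1/36)
⟨..|..⟩ = √(5184/7)·(1/36) = +0.755929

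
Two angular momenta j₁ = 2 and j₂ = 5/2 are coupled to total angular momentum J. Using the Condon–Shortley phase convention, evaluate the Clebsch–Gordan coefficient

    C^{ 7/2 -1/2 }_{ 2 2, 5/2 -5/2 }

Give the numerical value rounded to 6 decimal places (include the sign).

j₁+j₂−J=1  J+j₁−j₂=3  J−j₁+j₂=4  j₁+j₂+J+1=9
(j₁±m₁, j₂±m₂, J±M) = (4,0,0,5,3,4)
P² = 9216/7
sum k=0..0:
  [0] +1/144 = 1/144
S = 1/144
C² = P²·S² = 4/63 ; C = +0.251976

+√(4/63) ≈ +0.251976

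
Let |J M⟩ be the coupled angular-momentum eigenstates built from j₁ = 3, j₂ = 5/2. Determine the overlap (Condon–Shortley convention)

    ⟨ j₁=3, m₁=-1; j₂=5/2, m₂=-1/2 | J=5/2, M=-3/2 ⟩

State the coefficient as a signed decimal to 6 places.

√[6·3!3!2!/9! · 2!4!2!3!1!4!] = √(576/35)
  +(−1)^1/∏(1,2,3,1,0,1)! = -1/12  (running -1/12)
  +(−1)^2/∏(2,1,2,0,1,2)! = 1/8  (running 1/24)
⟨..|..⟩ = √(576/35)·(1/24) = +0.169031

+√(1/35) = +0.169031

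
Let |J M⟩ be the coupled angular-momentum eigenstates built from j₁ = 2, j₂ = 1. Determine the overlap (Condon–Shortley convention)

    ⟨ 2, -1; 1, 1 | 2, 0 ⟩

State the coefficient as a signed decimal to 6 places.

√[5·1!3!1!/6! · 1!3!2!0!2!2!] = √(2)
  +(−1)^1/∏(1,0,2,1,1,0)! = -1/2  (running -1/2)
⟨..|..⟩ = √(2)·(-1/2) = -0.707107

−√(1/2) ≈ -0.707107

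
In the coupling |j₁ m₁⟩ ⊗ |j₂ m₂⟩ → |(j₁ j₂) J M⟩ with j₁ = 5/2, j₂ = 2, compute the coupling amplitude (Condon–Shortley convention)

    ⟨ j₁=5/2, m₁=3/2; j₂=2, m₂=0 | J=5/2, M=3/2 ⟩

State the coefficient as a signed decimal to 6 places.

j₁+j₂−J=2  J+j₁−j₂=3  J−j₁+j₂=2  j₁+j₂+J+1=8
(j₁±m₁, j₂±m₂, J±M) = (4,1,2,2,4,1)
P² = 288/35
sum k=0..1:
  [0] +1/8 = 1/8
  [1] −1/6 = -1/6
S = -1/24
C² = P²·S² = 1/70 ; C = -0.119523

-0.119523  (= −√(1/70))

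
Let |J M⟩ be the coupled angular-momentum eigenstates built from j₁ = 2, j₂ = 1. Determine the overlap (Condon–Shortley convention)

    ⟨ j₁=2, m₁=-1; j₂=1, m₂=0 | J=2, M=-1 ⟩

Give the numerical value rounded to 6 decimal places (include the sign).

triangle: 1!*3!*1!/6! = 6/720
(j±m)!: 1!*3!*1!*1!*1!*3! = 36
prefactor² = (2J+1)*Δ*N² = 3/2
  k=0: +1/(0!*1!*3!*1!*0!*0!) = 1/6
  k=1: −1/(1!*0!*2!*0!*1!*1!) = -1/2
Σ = -1/3  ⇒  CG² = 3/2*(-1/3)² = 1/6
CG = −√(1/6) = -0.408248

-0.408248  (= −√(1/6))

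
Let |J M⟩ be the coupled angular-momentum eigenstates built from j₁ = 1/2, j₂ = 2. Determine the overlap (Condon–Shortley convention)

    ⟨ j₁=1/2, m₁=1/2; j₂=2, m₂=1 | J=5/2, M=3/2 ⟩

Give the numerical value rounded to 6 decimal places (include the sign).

triangle: 0!·1!·4!/6! = 24/720
(j±m)!: 1!·0!·3!·1!·4!·1! = 144
prefactor² = (2J+1)·Δ·N² = 144/5
  k=0: +1/(0!·0!·0!·3!·1!·1!) = 1/6
Σ = 1/6  ⇒  CG² = 144/5·1/6² = 4/5
CG = +√(4/5) = +0.894427

+√(4/5) ≈ +0.894427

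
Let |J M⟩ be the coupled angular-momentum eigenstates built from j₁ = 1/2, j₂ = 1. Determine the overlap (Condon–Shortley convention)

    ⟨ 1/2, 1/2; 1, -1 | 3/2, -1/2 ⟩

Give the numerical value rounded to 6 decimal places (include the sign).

triangle: 0!*1!*2!/4! = 2/24
(j±m)!: 1!*0!*0!*2!*1!*2! = 4
prefactor² = (2J+1)*Δ*N² = 4/3
  k=0: +1/(0!*0!*0!*0!*1!*2!) = 1/2
Σ = 1/2  ⇒  CG² = 4/3*1/2² = 1/3
CG = +√(1/3) = +0.577350

+0.577350  (= +√(1/3))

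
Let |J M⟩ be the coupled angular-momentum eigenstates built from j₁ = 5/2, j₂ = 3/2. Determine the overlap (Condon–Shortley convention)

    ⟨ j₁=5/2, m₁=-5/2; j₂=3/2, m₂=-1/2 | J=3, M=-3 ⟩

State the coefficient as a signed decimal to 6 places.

j₁+j₂−J=1  J+j₁−j₂=4  J−j₁+j₂=2  j₁+j₂+J+1=8
(j₁±m₁, j₂±m₂, J±M) = (0,5,1,2,0,6)
P² = 1440
sum k=1..1:
  [1] −1/48 = -1/48
S = -1/48
C² = P²·S² = 5/8 ; C = -0.790569

−√(5/8) = -0.790569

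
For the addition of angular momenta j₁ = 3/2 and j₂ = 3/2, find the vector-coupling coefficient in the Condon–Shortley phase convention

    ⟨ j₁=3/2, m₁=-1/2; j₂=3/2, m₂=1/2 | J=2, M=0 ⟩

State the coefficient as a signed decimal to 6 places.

j₁+j₂−J=1  J+j₁−j₂=2  J−j₁+j₂=2  j₁+j₂+J+1=6
(j₁±m₁, j₂±m₂, J±M) = (1,2,2,1,2,2)
P² = 4/9
sum k=0..1:
  [0] +1/4 = 1/4
  [1] −1/1 = -1
S = -3/4
C² = P²·S² = 1/4 ; C = -0.500000

−√(1/4) ≈ -0.500000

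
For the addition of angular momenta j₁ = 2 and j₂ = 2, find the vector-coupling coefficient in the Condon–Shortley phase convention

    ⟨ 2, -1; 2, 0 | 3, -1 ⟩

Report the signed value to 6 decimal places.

-0.447214  (= −√(1/5))

√[7·1!3!3!/8! · 1!3!2!2!2!4!] = √(36/5)
  +(−1)^0/∏(0,1,3,2,0,1)! = 1/12  (running 1/12)
  +(−1)^1/∏(1,0,2,1,1,2)! = -1/4  (running -1/6)
⟨..|..⟩ = √(36/5)·(-1/6) = -0.447214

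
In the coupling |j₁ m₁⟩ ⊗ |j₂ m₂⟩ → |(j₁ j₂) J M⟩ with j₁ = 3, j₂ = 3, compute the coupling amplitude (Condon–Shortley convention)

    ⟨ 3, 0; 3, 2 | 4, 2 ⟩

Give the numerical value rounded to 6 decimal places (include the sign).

triangle: 2!×4!×4!/11! = 1152/39916800
(j±m)!: 3!×3!×5!×1!×6!×2! = 6220800
prefactor² = (2J+1)×Δ×N² = 124416/77
  k=1: −1/(1!×1!×2!×4!×2!×0!) = -1/96
  k=2: +1/(2!×0!×1!×3!×3!×1!) = 1/72
Σ = 1/288  ⇒  CG² = 124416/77×1/288² = 3/154
CG = +√(3/154) = +0.139573

+0.139573  (= +√(3/154))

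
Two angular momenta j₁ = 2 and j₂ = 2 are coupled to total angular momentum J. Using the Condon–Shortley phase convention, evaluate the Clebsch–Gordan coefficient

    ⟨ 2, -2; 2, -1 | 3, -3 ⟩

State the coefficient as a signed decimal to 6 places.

-0.707107

√[7·1!3!3!/8! · 0!4!1!3!0!6!] = √(648)
  +(−1)^1/∏(1,0,3,0,0,3)! = -1/36  (running -1/36)
⟨..|..⟩ = √(648)·(-1/36) = -0.707107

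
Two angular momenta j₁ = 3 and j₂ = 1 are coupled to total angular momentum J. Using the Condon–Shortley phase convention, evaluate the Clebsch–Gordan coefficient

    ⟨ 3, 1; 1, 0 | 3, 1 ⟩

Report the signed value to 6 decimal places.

+0.288675

√[7·1!5!1!/8! · 4!2!1!1!4!2!] = √(48)
  +(−1)^0/∏(0,1,2,1,3,0)! = 1/12  (running 1/12)
  +(−1)^1/∏(1,0,1,0,4,1)! = -1/24  (running 1/24)
⟨..|..⟩ = √(48)·(1/24) = +0.288675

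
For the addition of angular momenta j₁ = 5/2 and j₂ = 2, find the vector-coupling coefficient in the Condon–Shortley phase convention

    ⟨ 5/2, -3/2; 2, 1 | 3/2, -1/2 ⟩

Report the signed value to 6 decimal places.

+0.138013  (= +√(2/105))

j₁+j₂−J=3  J+j₁−j₂=2  J−j₁+j₂=1  j₁+j₂+J+1=7
(j₁±m₁, j₂±m₂, J±M) = (1,4,3,1,1,2)
P² = 96/35
sum k=2..3:
  [2] +1/4 = 1/4
  [3] −1/6 = -1/6
S = 1/12
C² = P²·S² = 2/105 ; C = +0.138013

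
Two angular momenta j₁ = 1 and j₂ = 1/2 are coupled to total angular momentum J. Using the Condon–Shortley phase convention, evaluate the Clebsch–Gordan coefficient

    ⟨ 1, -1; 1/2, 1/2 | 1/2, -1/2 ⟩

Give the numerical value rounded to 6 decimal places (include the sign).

−√(2/3) = -0.816497

j₁+j₂−J=1  J+j₁−j₂=1  J−j₁+j₂=0  j₁+j₂+J+1=3
(j₁±m₁, j₂±m₂, J±M) = (0,2,1,0,0,1)
P² = 2/3
sum k=1..1:
  [1] −1/1 = -1
S = -1
C² = P²·S² = 2/3 ; C = -0.816497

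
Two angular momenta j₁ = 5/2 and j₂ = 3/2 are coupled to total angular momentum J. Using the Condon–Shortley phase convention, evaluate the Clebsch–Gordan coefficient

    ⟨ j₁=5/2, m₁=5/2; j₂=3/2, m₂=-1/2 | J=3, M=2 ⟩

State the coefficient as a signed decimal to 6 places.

+0.645497  (= +√(5/12))

triangle: 1!*4!*2!/8! = 48/40320
(j±m)!: 5!*0!*1!*2!*5!*1! = 28800
prefactor² = (2J+1)*Δ*N² = 240
  k=0: +1/(0!*1!*0!*1!*4!*1!) = 1/24
Σ = 1/24  ⇒  CG² = 240*1/24² = 5/12
CG = +√(5/12) = +0.645497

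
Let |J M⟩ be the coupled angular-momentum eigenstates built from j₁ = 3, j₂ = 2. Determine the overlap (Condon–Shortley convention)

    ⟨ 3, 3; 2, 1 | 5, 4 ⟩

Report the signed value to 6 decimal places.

+√(2/5) ≈ +0.632456

√[11·0!6!4!/11! · 6!0!3!1!9!1!] = √(7464960)
  +(−1)^0/∏(0,0,0,3,6,1)! = 1/4320  (running 1/4320)
⟨..|..⟩ = √(7464960)·(1/4320) = +0.632456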